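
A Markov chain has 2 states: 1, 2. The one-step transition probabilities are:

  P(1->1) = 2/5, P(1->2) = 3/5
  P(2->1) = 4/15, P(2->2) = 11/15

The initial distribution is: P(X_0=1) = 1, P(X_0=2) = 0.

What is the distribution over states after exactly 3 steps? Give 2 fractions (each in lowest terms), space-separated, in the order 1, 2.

Propagating the distribution step by step (d_{t+1} = d_t * P):
d_0 = (1=1, 2=0)
  d_1[1] = 1*2/5 + 0*4/15 = 2/5
  d_1[2] = 1*3/5 + 0*11/15 = 3/5
d_1 = (1=2/5, 2=3/5)
  d_2[1] = 2/5*2/5 + 3/5*4/15 = 8/25
  d_2[2] = 2/5*3/5 + 3/5*11/15 = 17/25
d_2 = (1=8/25, 2=17/25)
  d_3[1] = 8/25*2/5 + 17/25*4/15 = 116/375
  d_3[2] = 8/25*3/5 + 17/25*11/15 = 259/375
d_3 = (1=116/375, 2=259/375)

Answer: 116/375 259/375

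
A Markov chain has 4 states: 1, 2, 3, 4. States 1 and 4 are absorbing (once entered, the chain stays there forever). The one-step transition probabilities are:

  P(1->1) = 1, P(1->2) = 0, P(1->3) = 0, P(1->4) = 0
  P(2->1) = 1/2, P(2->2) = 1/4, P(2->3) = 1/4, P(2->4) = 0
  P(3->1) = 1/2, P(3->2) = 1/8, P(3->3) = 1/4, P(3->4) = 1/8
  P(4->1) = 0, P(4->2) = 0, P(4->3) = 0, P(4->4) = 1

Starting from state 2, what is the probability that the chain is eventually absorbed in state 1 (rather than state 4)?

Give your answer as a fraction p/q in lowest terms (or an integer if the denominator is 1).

Answer: 16/17

Derivation:
Let a_i = P(absorbed in 1 | start in state i).
Boundary conditions: a_1 = 1, a_4 = 0.
For each transient state i, a_i = sum_j P(i->j) * a_j:
  a_2 = 1/2*a_1 + 1/4*a_2 + 1/4*a_3 + 0*a_4
  a_3 = 1/2*a_1 + 1/8*a_2 + 1/4*a_3 + 1/8*a_4

Substituting a_1 = 1 and a_4 = 0, rearrange to (I - Q) a = r where r[i] = P(i -> 1):
  [3/4, -1/4] . (a_2, a_3) = 1/2
  [-1/8, 3/4] . (a_2, a_3) = 1/2

Solving yields:
  a_2 = 16/17
  a_3 = 14/17

Starting state is 2, so the absorption probability is a_2 = 16/17.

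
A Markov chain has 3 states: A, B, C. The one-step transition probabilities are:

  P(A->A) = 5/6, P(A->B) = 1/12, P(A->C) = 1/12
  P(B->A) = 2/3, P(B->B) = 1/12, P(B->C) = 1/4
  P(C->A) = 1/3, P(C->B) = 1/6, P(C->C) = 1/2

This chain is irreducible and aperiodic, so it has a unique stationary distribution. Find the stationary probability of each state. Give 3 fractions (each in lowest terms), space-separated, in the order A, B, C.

The stationary distribution satisfies pi = pi * P, i.e.:
  pi_A = 5/6*pi_A + 2/3*pi_B + 1/3*pi_C
  pi_B = 1/12*pi_A + 1/12*pi_B + 1/6*pi_C
  pi_C = 1/12*pi_A + 1/4*pi_B + 1/2*pi_C
with normalization: pi_A + pi_B + pi_C = 1.

Using the first 2 balance equations plus normalization, the linear system A*pi = b is:
  [-1/6, 2/3, 1/3] . pi = 0
  [1/12, -11/12, 1/6] . pi = 0
  [1, 1, 1] . pi = 1

Solving yields:
  pi_A = 30/41
  pi_B = 4/41
  pi_C = 7/41

Verification (pi * P):
  30/41*5/6 + 4/41*2/3 + 7/41*1/3 = 30/41 = pi_A  (ok)
  30/41*1/12 + 4/41*1/12 + 7/41*1/6 = 4/41 = pi_B  (ok)
  30/41*1/12 + 4/41*1/4 + 7/41*1/2 = 7/41 = pi_C  (ok)

Answer: 30/41 4/41 7/41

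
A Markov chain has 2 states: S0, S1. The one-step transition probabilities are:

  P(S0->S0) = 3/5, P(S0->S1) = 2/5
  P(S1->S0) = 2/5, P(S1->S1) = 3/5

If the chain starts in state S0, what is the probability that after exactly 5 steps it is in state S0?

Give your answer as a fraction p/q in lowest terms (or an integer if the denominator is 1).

Computing P^5 by repeated multiplication:
P^1 =
  S0: [3/5, 2/5]
  S1: [2/5, 3/5]
P^2 =
  S0: [13/25, 12/25]
  S1: [12/25, 13/25]
P^3 =
  S0: [63/125, 62/125]
  S1: [62/125, 63/125]
P^4 =
  S0: [313/625, 312/625]
  S1: [312/625, 313/625]
P^5 =
  S0: [1563/3125, 1562/3125]
  S1: [1562/3125, 1563/3125]

(P^5)[S0 -> S0] = 1563/3125

Answer: 1563/3125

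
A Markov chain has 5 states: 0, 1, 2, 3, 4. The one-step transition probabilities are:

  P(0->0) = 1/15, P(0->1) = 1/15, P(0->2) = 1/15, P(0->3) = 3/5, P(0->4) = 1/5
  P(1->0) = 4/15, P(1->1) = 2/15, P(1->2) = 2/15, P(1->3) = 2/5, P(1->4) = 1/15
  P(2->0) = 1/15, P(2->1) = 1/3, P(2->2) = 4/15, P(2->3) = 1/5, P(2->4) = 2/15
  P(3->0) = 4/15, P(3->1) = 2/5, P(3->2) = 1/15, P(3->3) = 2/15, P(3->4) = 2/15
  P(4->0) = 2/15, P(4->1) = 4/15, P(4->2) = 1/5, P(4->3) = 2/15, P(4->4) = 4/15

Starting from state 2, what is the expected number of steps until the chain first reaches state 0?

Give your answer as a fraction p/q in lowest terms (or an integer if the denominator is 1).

Let h_i = expected steps to first reach 0 from state i.
Boundary: h_0 = 0.
First-step equations for the other states:
  h_1 = 1 + 4/15*h_0 + 2/15*h_1 + 2/15*h_2 + 2/5*h_3 + 1/15*h_4
  h_2 = 1 + 1/15*h_0 + 1/3*h_1 + 4/15*h_2 + 1/5*h_3 + 2/15*h_4
  h_3 = 1 + 4/15*h_0 + 2/5*h_1 + 1/15*h_2 + 2/15*h_3 + 2/15*h_4
  h_4 = 1 + 2/15*h_0 + 4/15*h_1 + 1/5*h_2 + 2/15*h_3 + 4/15*h_4

Substituting h_0 = 0 and rearranging gives the linear system (I - Q) h = 1:
  [13/15, -2/15, -2/5, -1/15] . (h_1, h_2, h_3, h_4) = 1
  [-1/3, 11/15, -1/5, -2/15] . (h_1, h_2, h_3, h_4) = 1
  [-2/5, -1/15, 13/15, -2/15] . (h_1, h_2, h_3, h_4) = 1
  [-4/15, -1/5, -2/15, 11/15] . (h_1, h_2, h_3, h_4) = 1

Solving yields:
  h_1 = 44400/9881
  h_2 = 55320/9881
  h_3 = 44265/9881
  h_4 = 52755/9881

Starting state is 2, so the expected hitting time is h_2 = 55320/9881.

Answer: 55320/9881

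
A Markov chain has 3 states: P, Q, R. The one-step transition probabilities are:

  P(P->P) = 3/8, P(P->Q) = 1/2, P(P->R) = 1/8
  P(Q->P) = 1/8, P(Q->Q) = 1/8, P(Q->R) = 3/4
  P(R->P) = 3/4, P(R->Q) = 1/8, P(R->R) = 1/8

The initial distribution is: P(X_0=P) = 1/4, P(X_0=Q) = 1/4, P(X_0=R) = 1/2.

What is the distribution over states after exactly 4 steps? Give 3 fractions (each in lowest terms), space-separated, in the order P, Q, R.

Answer: 3473/8192 4475/16384 4963/16384

Derivation:
Propagating the distribution step by step (d_{t+1} = d_t * P):
d_0 = (P=1/4, Q=1/4, R=1/2)
  d_1[P] = 1/4*3/8 + 1/4*1/8 + 1/2*3/4 = 1/2
  d_1[Q] = 1/4*1/2 + 1/4*1/8 + 1/2*1/8 = 7/32
  d_1[R] = 1/4*1/8 + 1/4*3/4 + 1/2*1/8 = 9/32
d_1 = (P=1/2, Q=7/32, R=9/32)
  d_2[P] = 1/2*3/8 + 7/32*1/8 + 9/32*3/4 = 109/256
  d_2[Q] = 1/2*1/2 + 7/32*1/8 + 9/32*1/8 = 5/16
  d_2[R] = 1/2*1/8 + 7/32*3/4 + 9/32*1/8 = 67/256
d_2 = (P=109/256, Q=5/16, R=67/256)
  d_3[P] = 109/256*3/8 + 5/16*1/8 + 67/256*3/4 = 809/2048
  d_3[Q] = 109/256*1/2 + 5/16*1/8 + 67/256*1/8 = 583/2048
  d_3[R] = 109/256*1/8 + 5/16*3/4 + 67/256*1/8 = 41/128
d_3 = (P=809/2048, Q=583/2048, R=41/128)
  d_4[P] = 809/2048*3/8 + 583/2048*1/8 + 41/128*3/4 = 3473/8192
  d_4[Q] = 809/2048*1/2 + 583/2048*1/8 + 41/128*1/8 = 4475/16384
  d_4[R] = 809/2048*1/8 + 583/2048*3/4 + 41/128*1/8 = 4963/16384
d_4 = (P=3473/8192, Q=4475/16384, R=4963/16384)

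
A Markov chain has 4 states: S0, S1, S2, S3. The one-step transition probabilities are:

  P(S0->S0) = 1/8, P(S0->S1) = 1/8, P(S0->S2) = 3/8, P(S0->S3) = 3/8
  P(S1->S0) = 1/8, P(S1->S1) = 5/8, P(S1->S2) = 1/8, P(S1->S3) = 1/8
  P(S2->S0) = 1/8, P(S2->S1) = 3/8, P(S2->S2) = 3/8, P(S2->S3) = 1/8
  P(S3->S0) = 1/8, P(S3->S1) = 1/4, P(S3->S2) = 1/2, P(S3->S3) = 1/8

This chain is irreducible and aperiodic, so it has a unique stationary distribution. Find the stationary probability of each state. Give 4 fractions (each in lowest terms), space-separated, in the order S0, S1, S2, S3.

The stationary distribution satisfies pi = pi * P, i.e.:
  pi_S0 = 1/8*pi_S0 + 1/8*pi_S1 + 1/8*pi_S2 + 1/8*pi_S3
  pi_S1 = 1/8*pi_S0 + 5/8*pi_S1 + 3/8*pi_S2 + 1/4*pi_S3
  pi_S2 = 3/8*pi_S0 + 1/8*pi_S1 + 3/8*pi_S2 + 1/2*pi_S3
  pi_S3 = 3/8*pi_S0 + 1/8*pi_S1 + 1/8*pi_S2 + 1/8*pi_S3
with normalization: pi_S0 + pi_S1 + pi_S2 + pi_S3 = 1.

Using the first 3 balance equations plus normalization, the linear system A*pi = b is:
  [-7/8, 1/8, 1/8, 1/8] . pi = 0
  [1/8, -3/8, 3/8, 1/4] . pi = 0
  [3/8, 1/8, -5/8, 1/2] . pi = 0
  [1, 1, 1, 1] . pi = 1

Solving yields:
  pi_S0 = 1/8
  pi_S1 = 83/192
  pi_S2 = 55/192
  pi_S3 = 5/32

Verification (pi * P):
  1/8*1/8 + 83/192*1/8 + 55/192*1/8 + 5/32*1/8 = 1/8 = pi_S0  (ok)
  1/8*1/8 + 83/192*5/8 + 55/192*3/8 + 5/32*1/4 = 83/192 = pi_S1  (ok)
  1/8*3/8 + 83/192*1/8 + 55/192*3/8 + 5/32*1/2 = 55/192 = pi_S2  (ok)
  1/8*3/8 + 83/192*1/8 + 55/192*1/8 + 5/32*1/8 = 5/32 = pi_S3  (ok)

Answer: 1/8 83/192 55/192 5/32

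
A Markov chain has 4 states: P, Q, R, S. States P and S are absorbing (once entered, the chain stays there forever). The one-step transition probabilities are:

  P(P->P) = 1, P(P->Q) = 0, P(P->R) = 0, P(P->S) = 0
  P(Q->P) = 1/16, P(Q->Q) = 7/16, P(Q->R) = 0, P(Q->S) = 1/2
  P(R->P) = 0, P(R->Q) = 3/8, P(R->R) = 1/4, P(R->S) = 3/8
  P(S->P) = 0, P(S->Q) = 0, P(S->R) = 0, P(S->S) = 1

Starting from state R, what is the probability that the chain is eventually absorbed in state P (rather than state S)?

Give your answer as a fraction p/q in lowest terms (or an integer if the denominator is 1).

Let a_i = P(absorbed in P | start in state i).
Boundary conditions: a_P = 1, a_S = 0.
For each transient state i, a_i = sum_j P(i->j) * a_j:
  a_Q = 1/16*a_P + 7/16*a_Q + 0*a_R + 1/2*a_S
  a_R = 0*a_P + 3/8*a_Q + 1/4*a_R + 3/8*a_S

Substituting a_P = 1 and a_S = 0, rearrange to (I - Q) a = r where r[i] = P(i -> P):
  [9/16, 0] . (a_Q, a_R) = 1/16
  [-3/8, 3/4] . (a_Q, a_R) = 0

Solving yields:
  a_Q = 1/9
  a_R = 1/18

Starting state is R, so the absorption probability is a_R = 1/18.

Answer: 1/18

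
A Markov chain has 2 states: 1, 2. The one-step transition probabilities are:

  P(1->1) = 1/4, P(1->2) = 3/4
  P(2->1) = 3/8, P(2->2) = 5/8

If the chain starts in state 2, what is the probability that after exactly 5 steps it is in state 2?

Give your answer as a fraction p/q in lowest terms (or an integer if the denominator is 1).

Answer: 21845/32768

Derivation:
Computing P^5 by repeated multiplication:
P^1 =
  1: [1/4, 3/4]
  2: [3/8, 5/8]
P^2 =
  1: [11/32, 21/32]
  2: [21/64, 43/64]
P^3 =
  1: [85/256, 171/256]
  2: [171/512, 341/512]
P^4 =
  1: [683/2048, 1365/2048]
  2: [1365/4096, 2731/4096]
P^5 =
  1: [5461/16384, 10923/16384]
  2: [10923/32768, 21845/32768]

(P^5)[2 -> 2] = 21845/32768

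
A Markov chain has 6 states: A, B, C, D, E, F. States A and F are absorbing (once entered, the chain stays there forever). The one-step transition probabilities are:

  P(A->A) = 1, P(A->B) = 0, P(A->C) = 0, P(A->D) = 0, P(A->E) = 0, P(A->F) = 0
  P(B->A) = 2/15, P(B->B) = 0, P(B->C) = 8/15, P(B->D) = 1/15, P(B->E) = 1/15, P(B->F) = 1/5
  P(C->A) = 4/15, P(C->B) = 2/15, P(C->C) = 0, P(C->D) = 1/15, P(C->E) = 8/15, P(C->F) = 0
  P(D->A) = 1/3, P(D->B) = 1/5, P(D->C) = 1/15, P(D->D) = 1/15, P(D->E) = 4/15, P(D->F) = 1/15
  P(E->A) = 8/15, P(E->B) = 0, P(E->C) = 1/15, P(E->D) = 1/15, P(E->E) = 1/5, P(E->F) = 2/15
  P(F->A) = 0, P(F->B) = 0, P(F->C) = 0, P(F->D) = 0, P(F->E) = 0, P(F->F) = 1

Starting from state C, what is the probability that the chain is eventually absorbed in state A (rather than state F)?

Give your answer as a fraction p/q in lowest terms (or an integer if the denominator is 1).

Let a_i = P(absorbed in A | start in state i).
Boundary conditions: a_A = 1, a_F = 0.
For each transient state i, a_i = sum_j P(i->j) * a_j:
  a_B = 2/15*a_A + 0*a_B + 8/15*a_C + 1/15*a_D + 1/15*a_E + 1/5*a_F
  a_C = 4/15*a_A + 2/15*a_B + 0*a_C + 1/15*a_D + 8/15*a_E + 0*a_F
  a_D = 1/3*a_A + 1/5*a_B + 1/15*a_C + 1/15*a_D + 4/15*a_E + 1/15*a_F
  a_E = 8/15*a_A + 0*a_B + 1/15*a_C + 1/15*a_D + 1/5*a_E + 2/15*a_F

Substituting a_A = 1 and a_F = 0, rearrange to (I - Q) a = r where r[i] = P(i -> A):
  [1, -8/15, -1/15, -1/15] . (a_B, a_C, a_D, a_E) = 2/15
  [-2/15, 1, -1/15, -8/15] . (a_B, a_C, a_D, a_E) = 4/15
  [-1/5, -1/15, 14/15, -4/15] . (a_B, a_C, a_D, a_E) = 1/3
  [0, -1/15, -1/15, 4/5] . (a_B, a_C, a_D, a_E) = 8/15

Solving yields:
  a_B = 2140/3113
  a_C = 2613/3113
  a_D = 2471/3113
  a_E = 2499/3113

Starting state is C, so the absorption probability is a_C = 2613/3113.

Answer: 2613/3113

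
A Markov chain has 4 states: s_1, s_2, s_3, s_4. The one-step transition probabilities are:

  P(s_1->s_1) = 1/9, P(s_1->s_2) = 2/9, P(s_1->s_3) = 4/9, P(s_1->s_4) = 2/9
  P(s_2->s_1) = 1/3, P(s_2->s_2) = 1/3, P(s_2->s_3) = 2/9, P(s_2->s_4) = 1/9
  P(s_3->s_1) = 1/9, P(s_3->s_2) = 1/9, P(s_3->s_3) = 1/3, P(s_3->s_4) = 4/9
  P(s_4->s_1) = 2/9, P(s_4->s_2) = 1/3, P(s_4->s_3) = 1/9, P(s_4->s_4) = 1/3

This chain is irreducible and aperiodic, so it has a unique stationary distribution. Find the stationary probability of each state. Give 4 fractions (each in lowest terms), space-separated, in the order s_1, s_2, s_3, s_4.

Answer: 137/689 174/689 14/53 196/689

Derivation:
The stationary distribution satisfies pi = pi * P, i.e.:
  pi_s_1 = 1/9*pi_s_1 + 1/3*pi_s_2 + 1/9*pi_s_3 + 2/9*pi_s_4
  pi_s_2 = 2/9*pi_s_1 + 1/3*pi_s_2 + 1/9*pi_s_3 + 1/3*pi_s_4
  pi_s_3 = 4/9*pi_s_1 + 2/9*pi_s_2 + 1/3*pi_s_3 + 1/9*pi_s_4
  pi_s_4 = 2/9*pi_s_1 + 1/9*pi_s_2 + 4/9*pi_s_3 + 1/3*pi_s_4
with normalization: pi_s_1 + pi_s_2 + pi_s_3 + pi_s_4 = 1.

Using the first 3 balance equations plus normalization, the linear system A*pi = b is:
  [-8/9, 1/3, 1/9, 2/9] . pi = 0
  [2/9, -2/3, 1/9, 1/3] . pi = 0
  [4/9, 2/9, -2/3, 1/9] . pi = 0
  [1, 1, 1, 1] . pi = 1

Solving yields:
  pi_s_1 = 137/689
  pi_s_2 = 174/689
  pi_s_3 = 14/53
  pi_s_4 = 196/689

Verification (pi * P):
  137/689*1/9 + 174/689*1/3 + 14/53*1/9 + 196/689*2/9 = 137/689 = pi_s_1  (ok)
  137/689*2/9 + 174/689*1/3 + 14/53*1/9 + 196/689*1/3 = 174/689 = pi_s_2  (ok)
  137/689*4/9 + 174/689*2/9 + 14/53*1/3 + 196/689*1/9 = 14/53 = pi_s_3  (ok)
  137/689*2/9 + 174/689*1/9 + 14/53*4/9 + 196/689*1/3 = 196/689 = pi_s_4  (ok)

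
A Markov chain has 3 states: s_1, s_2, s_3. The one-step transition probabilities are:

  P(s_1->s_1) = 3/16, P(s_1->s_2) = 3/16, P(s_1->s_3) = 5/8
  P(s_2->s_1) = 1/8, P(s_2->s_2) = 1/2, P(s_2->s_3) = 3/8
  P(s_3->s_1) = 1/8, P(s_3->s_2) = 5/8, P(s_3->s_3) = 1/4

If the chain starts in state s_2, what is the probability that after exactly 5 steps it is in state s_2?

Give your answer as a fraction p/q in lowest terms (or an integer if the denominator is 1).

Computing P^5 by repeated multiplication:
P^1 =
  s_1: [3/16, 3/16, 5/8]
  s_2: [1/8, 1/2, 3/8]
  s_3: [1/8, 5/8, 1/4]
P^2 =
  s_1: [35/256, 133/256, 11/32]
  s_2: [17/128, 65/128, 23/64]
  s_3: [17/128, 63/128, 3/8]
P^3 =
  s_1: [547/4096, 2049/4096, 375/1024]
  s_2: [273/2048, 1031/2048, 93/256]
  s_3: [273/2048, 1035/2048, 185/512]
P^4 =
  s_1: [8739/65536, 33033/65536, 5941/16384]
  s_2: [4369/32768, 16507/32768, 2973/8192]
  s_3: [4369/32768, 16499/32768, 2975/8192]
P^5 =
  s_1: [139811/1048576, 528121/1048576, 95161/262144]
  s_2: [69905/524288, 264083/524288, 47575/131072]
  s_3: [69905/524288, 264099/524288, 47571/131072]

(P^5)[s_2 -> s_2] = 264083/524288

Answer: 264083/524288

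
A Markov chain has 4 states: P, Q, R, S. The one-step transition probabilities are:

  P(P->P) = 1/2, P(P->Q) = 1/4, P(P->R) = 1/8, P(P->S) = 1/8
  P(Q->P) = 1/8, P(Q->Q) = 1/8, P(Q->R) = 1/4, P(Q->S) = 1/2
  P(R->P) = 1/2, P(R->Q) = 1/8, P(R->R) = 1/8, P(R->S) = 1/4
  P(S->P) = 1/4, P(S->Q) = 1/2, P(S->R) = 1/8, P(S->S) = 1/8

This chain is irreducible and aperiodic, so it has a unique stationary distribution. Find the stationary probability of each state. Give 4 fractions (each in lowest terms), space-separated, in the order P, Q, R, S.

Answer: 61/178 23/89 14/89 43/178

Derivation:
The stationary distribution satisfies pi = pi * P, i.e.:
  pi_P = 1/2*pi_P + 1/8*pi_Q + 1/2*pi_R + 1/4*pi_S
  pi_Q = 1/4*pi_P + 1/8*pi_Q + 1/8*pi_R + 1/2*pi_S
  pi_R = 1/8*pi_P + 1/4*pi_Q + 1/8*pi_R + 1/8*pi_S
  pi_S = 1/8*pi_P + 1/2*pi_Q + 1/4*pi_R + 1/8*pi_S
with normalization: pi_P + pi_Q + pi_R + pi_S = 1.

Using the first 3 balance equations plus normalization, the linear system A*pi = b is:
  [-1/2, 1/8, 1/2, 1/4] . pi = 0
  [1/4, -7/8, 1/8, 1/2] . pi = 0
  [1/8, 1/4, -7/8, 1/8] . pi = 0
  [1, 1, 1, 1] . pi = 1

Solving yields:
  pi_P = 61/178
  pi_Q = 23/89
  pi_R = 14/89
  pi_S = 43/178

Verification (pi * P):
  61/178*1/2 + 23/89*1/8 + 14/89*1/2 + 43/178*1/4 = 61/178 = pi_P  (ok)
  61/178*1/4 + 23/89*1/8 + 14/89*1/8 + 43/178*1/2 = 23/89 = pi_Q  (ok)
  61/178*1/8 + 23/89*1/4 + 14/89*1/8 + 43/178*1/8 = 14/89 = pi_R  (ok)
  61/178*1/8 + 23/89*1/2 + 14/89*1/4 + 43/178*1/8 = 43/178 = pi_S  (ok)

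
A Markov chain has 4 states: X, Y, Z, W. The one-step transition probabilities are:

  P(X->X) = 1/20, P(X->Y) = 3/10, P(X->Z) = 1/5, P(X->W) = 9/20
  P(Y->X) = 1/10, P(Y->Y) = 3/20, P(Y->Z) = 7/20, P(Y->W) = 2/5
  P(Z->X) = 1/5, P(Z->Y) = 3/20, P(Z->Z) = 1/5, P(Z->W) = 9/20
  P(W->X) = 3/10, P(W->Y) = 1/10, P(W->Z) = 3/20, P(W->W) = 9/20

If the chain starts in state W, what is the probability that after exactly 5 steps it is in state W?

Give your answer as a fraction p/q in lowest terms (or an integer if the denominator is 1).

Answer: 1414761/3200000

Derivation:
Computing P^5 by repeated multiplication:
P^1 =
  X: [1/20, 3/10, 1/5, 9/20]
  Y: [1/10, 3/20, 7/20, 2/5]
  Z: [1/5, 3/20, 1/5, 9/20]
  W: [3/10, 1/10, 3/20, 9/20]
P^2 =
  X: [83/400, 27/200, 89/400, 87/200]
  Y: [21/100, 29/200, 81/400, 177/400]
  Z: [1/5, 63/400, 1/5, 177/400]
  W: [19/100, 69/400, 77/400, 89/200]
P^3 =
  X: [1591/8000, 51/320, 397/2000, 1773/4000]
  Y: [793/4000, 51/320, 1597/8000, 1771/4000]
  Z: [397/2000, 1263/8000, 403/2000, 3537/8000]
  W: [159/800, 5/32, 1629/8000, 3531/8000]
P^4 =
  X: [31769/160000, 25227/160000, 32279/160000, 2829/6400]
  Y: [993/5000, 197/1250, 32283/160000, 2829/6400]
  Z: [3973/20000, 25227/160000, 8063/40000, 70737/160000]
  W: [1987/10000, 25239/160000, 32219/160000, 283/640]
P^5 =
  X: [635689/3200000, 252291/1600000, 161239/800000, 1414773/3200000]
  Y: [63569/320000, 504603/3200000, 644923/3200000, 11053/25000]
  Z: [158917/800000, 100923/640000, 40309/200000, 1414773/3200000]
  W: [317823/1600000, 252313/1600000, 644967/3200000, 1414761/3200000]

(P^5)[W -> W] = 1414761/3200000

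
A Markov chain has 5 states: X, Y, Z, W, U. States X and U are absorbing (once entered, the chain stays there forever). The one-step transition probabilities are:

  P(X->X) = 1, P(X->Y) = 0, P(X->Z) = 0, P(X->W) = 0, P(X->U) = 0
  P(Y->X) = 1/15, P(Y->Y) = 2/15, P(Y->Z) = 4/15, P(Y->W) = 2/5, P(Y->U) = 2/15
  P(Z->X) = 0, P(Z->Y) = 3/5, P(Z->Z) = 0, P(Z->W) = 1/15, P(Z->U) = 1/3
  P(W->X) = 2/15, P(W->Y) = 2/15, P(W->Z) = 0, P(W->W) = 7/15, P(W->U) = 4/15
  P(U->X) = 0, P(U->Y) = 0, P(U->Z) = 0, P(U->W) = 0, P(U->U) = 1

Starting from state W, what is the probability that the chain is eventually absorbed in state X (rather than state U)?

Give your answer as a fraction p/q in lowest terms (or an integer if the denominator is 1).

Let a_i = P(absorbed in X | start in state i).
Boundary conditions: a_X = 1, a_U = 0.
For each transient state i, a_i = sum_j P(i->j) * a_j:
  a_Y = 1/15*a_X + 2/15*a_Y + 4/15*a_Z + 2/5*a_W + 2/15*a_U
  a_Z = 0*a_X + 3/5*a_Y + 0*a_Z + 1/15*a_W + 1/3*a_U
  a_W = 2/15*a_X + 2/15*a_Y + 0*a_Z + 7/15*a_W + 4/15*a_U

Substituting a_X = 1 and a_U = 0, rearrange to (I - Q) a = r where r[i] = P(i -> X):
  [13/15, -4/15, -2/5] . (a_Y, a_Z, a_W) = 1/15
  [-3/5, 1, -1/15] . (a_Y, a_Z, a_W) = 0
  [-2/15, 0, 8/15] . (a_Y, a_Z, a_W) = 2/15

Solving yields:
  a_Y = 77/271
  a_Z = 52/271
  a_W = 87/271

Starting state is W, so the absorption probability is a_W = 87/271.

Answer: 87/271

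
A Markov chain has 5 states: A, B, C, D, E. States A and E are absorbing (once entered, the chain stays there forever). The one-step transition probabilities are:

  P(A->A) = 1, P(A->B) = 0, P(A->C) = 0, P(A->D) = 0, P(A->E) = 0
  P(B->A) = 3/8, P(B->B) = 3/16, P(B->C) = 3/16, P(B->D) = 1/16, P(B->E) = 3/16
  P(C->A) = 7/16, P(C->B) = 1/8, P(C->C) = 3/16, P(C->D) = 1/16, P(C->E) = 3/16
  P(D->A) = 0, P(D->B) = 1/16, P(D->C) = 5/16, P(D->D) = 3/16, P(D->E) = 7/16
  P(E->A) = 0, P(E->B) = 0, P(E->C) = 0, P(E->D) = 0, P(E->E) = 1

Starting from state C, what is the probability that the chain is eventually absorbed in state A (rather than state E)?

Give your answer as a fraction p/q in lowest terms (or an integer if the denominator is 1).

Answer: 223/338

Derivation:
Let a_i = P(absorbed in A | start in state i).
Boundary conditions: a_A = 1, a_E = 0.
For each transient state i, a_i = sum_j P(i->j) * a_j:
  a_B = 3/8*a_A + 3/16*a_B + 3/16*a_C + 1/16*a_D + 3/16*a_E
  a_C = 7/16*a_A + 1/8*a_B + 3/16*a_C + 1/16*a_D + 3/16*a_E
  a_D = 0*a_A + 1/16*a_B + 5/16*a_C + 3/16*a_D + 7/16*a_E

Substituting a_A = 1 and a_E = 0, rearrange to (I - Q) a = r where r[i] = P(i -> A):
  [13/16, -3/16, -1/16] . (a_B, a_C, a_D) = 3/8
  [-1/8, 13/16, -1/16] . (a_B, a_C, a_D) = 7/16
  [-1/16, -5/16, 13/16] . (a_B, a_C, a_D) = 0

Solving yields:
  a_B = 323/507
  a_C = 223/338
  a_D = 307/1014

Starting state is C, so the absorption probability is a_C = 223/338.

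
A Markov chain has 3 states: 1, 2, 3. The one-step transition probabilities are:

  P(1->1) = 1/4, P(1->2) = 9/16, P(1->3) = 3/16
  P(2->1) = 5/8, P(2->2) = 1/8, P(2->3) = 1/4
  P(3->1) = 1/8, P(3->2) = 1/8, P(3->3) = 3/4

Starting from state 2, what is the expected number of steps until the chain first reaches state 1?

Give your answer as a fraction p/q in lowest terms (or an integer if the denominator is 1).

Let h_i = expected steps to first reach 1 from state i.
Boundary: h_1 = 0.
First-step equations for the other states:
  h_2 = 1 + 5/8*h_1 + 1/8*h_2 + 1/4*h_3
  h_3 = 1 + 1/8*h_1 + 1/8*h_2 + 3/4*h_3

Substituting h_1 = 0 and rearranging gives the linear system (I - Q) h = 1:
  [7/8, -1/4] . (h_2, h_3) = 1
  [-1/8, 1/4] . (h_2, h_3) = 1

Solving yields:
  h_2 = 8/3
  h_3 = 16/3

Starting state is 2, so the expected hitting time is h_2 = 8/3.

Answer: 8/3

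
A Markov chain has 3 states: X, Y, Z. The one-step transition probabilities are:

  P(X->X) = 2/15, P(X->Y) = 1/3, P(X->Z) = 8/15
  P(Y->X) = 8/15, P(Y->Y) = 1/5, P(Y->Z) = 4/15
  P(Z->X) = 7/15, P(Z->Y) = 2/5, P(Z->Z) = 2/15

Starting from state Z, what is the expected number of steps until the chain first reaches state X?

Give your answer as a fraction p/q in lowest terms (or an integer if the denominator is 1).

Let h_i = expected steps to first reach X from state i.
Boundary: h_X = 0.
First-step equations for the other states:
  h_Y = 1 + 8/15*h_X + 1/5*h_Y + 4/15*h_Z
  h_Z = 1 + 7/15*h_X + 2/5*h_Y + 2/15*h_Z

Substituting h_X = 0 and rearranging gives the linear system (I - Q) h = 1:
  [4/5, -4/15] . (h_Y, h_Z) = 1
  [-2/5, 13/15] . (h_Y, h_Z) = 1

Solving yields:
  h_Y = 85/44
  h_Z = 45/22

Starting state is Z, so the expected hitting time is h_Z = 45/22.

Answer: 45/22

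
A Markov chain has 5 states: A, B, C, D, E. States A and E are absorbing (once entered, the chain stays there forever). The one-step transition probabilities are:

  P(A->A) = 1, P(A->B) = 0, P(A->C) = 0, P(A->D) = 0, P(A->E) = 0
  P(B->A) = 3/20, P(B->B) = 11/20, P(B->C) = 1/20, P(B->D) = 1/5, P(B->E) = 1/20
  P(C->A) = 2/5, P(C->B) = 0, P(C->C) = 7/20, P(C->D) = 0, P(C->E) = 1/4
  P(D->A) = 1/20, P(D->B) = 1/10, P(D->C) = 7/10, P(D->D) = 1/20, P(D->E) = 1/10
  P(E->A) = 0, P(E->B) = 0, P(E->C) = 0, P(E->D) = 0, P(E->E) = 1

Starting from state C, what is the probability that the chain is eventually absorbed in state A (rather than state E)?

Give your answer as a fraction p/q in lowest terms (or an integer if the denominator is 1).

Let a_i = P(absorbed in A | start in state i).
Boundary conditions: a_A = 1, a_E = 0.
For each transient state i, a_i = sum_j P(i->j) * a_j:
  a_B = 3/20*a_A + 11/20*a_B + 1/20*a_C + 1/5*a_D + 1/20*a_E
  a_C = 2/5*a_A + 0*a_B + 7/20*a_C + 0*a_D + 1/4*a_E
  a_D = 1/20*a_A + 1/10*a_B + 7/10*a_C + 1/20*a_D + 1/10*a_E

Substituting a_A = 1 and a_E = 0, rearrange to (I - Q) a = r where r[i] = P(i -> A):
  [9/20, -1/20, -1/5] . (a_B, a_C, a_D) = 3/20
  [0, 13/20, 0] . (a_B, a_C, a_D) = 2/5
  [-1/10, -7/10, 19/20] . (a_B, a_C, a_D) = 1/20

Solving yields:
  a_B = 1393/2119
  a_C = 8/13
  a_D = 1219/2119

Starting state is C, so the absorption probability is a_C = 8/13.

Answer: 8/13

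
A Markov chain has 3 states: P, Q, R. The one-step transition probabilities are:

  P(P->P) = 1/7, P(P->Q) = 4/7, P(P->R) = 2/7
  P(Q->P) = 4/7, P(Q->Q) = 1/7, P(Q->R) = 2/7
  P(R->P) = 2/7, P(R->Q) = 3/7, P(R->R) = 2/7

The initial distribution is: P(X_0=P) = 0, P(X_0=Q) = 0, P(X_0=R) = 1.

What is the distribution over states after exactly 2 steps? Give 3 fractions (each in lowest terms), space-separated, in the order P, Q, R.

Answer: 18/49 17/49 2/7

Derivation:
Propagating the distribution step by step (d_{t+1} = d_t * P):
d_0 = (P=0, Q=0, R=1)
  d_1[P] = 0*1/7 + 0*4/7 + 1*2/7 = 2/7
  d_1[Q] = 0*4/7 + 0*1/7 + 1*3/7 = 3/7
  d_1[R] = 0*2/7 + 0*2/7 + 1*2/7 = 2/7
d_1 = (P=2/7, Q=3/7, R=2/7)
  d_2[P] = 2/7*1/7 + 3/7*4/7 + 2/7*2/7 = 18/49
  d_2[Q] = 2/7*4/7 + 3/7*1/7 + 2/7*3/7 = 17/49
  d_2[R] = 2/7*2/7 + 3/7*2/7 + 2/7*2/7 = 2/7
d_2 = (P=18/49, Q=17/49, R=2/7)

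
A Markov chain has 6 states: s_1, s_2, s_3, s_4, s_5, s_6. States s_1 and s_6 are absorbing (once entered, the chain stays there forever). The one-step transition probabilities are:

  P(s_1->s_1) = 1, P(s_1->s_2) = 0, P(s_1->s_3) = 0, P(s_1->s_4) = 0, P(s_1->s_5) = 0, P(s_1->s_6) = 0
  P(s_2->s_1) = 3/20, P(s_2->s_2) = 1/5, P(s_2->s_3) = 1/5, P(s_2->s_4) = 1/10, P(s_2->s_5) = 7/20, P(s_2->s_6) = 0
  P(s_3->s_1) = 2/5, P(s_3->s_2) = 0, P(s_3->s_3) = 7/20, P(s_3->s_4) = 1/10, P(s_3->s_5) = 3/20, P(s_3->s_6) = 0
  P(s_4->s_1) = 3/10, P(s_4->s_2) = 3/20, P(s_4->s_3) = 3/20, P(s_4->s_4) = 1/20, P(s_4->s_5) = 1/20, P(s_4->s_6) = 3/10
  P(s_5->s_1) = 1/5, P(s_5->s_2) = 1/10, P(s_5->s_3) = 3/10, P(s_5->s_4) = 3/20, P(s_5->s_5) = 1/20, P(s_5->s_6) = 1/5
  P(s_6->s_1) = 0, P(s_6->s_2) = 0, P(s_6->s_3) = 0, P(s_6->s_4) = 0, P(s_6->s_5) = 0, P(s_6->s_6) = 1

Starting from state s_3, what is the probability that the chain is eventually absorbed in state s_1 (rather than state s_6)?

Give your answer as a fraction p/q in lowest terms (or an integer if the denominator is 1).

Answer: 51313/59601

Derivation:
Let a_i = P(absorbed in s_1 | start in state i).
Boundary conditions: a_s_1 = 1, a_s_6 = 0.
For each transient state i, a_i = sum_j P(i->j) * a_j:
  a_s_2 = 3/20*a_s_1 + 1/5*a_s_2 + 1/5*a_s_3 + 1/10*a_s_4 + 7/20*a_s_5 + 0*a_s_6
  a_s_3 = 2/5*a_s_1 + 0*a_s_2 + 7/20*a_s_3 + 1/10*a_s_4 + 3/20*a_s_5 + 0*a_s_6
  a_s_4 = 3/10*a_s_1 + 3/20*a_s_2 + 3/20*a_s_3 + 1/20*a_s_4 + 1/20*a_s_5 + 3/10*a_s_6
  a_s_5 = 1/5*a_s_1 + 1/10*a_s_2 + 3/10*a_s_3 + 3/20*a_s_4 + 1/20*a_s_5 + 1/5*a_s_6

Substituting a_s_1 = 1 and a_s_6 = 0, rearrange to (I - Q) a = r where r[i] = P(i -> s_1):
  [4/5, -1/5, -1/10, -7/20] . (a_s_2, a_s_3, a_s_4, a_s_5) = 3/20
  [0, 13/20, -1/10, -3/20] . (a_s_2, a_s_3, a_s_4, a_s_5) = 2/5
  [-3/20, -3/20, 19/20, -1/20] . (a_s_2, a_s_3, a_s_4, a_s_5) = 3/10
  [-1/10, -3/10, -3/20, 19/20] . (a_s_2, a_s_3, a_s_4, a_s_5) = 1/5

Solving yields:
  a_s_2 = 45715/59601
  a_s_3 = 51313/59601
  a_s_4 = 36209/59601
  a_s_5 = 39281/59601

Starting state is s_3, so the absorption probability is a_s_3 = 51313/59601.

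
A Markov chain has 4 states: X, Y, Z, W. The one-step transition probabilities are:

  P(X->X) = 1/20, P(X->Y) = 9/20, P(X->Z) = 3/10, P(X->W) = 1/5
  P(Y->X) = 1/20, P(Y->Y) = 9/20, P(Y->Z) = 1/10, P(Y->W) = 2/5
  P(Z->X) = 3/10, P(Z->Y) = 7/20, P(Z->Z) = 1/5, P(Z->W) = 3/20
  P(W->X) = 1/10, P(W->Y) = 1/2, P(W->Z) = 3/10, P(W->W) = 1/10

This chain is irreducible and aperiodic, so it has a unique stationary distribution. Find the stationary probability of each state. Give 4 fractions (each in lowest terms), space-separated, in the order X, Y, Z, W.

The stationary distribution satisfies pi = pi * P, i.e.:
  pi_X = 1/20*pi_X + 1/20*pi_Y + 3/10*pi_Z + 1/10*pi_W
  pi_Y = 9/20*pi_X + 9/20*pi_Y + 7/20*pi_Z + 1/2*pi_W
  pi_Z = 3/10*pi_X + 1/10*pi_Y + 1/5*pi_Z + 3/10*pi_W
  pi_W = 1/5*pi_X + 2/5*pi_Y + 3/20*pi_Z + 1/10*pi_W
with normalization: pi_X + pi_Y + pi_Z + pi_W = 1.

Using the first 3 balance equations plus normalization, the linear system A*pi = b is:
  [-19/20, 1/20, 3/10, 1/10] . pi = 0
  [9/20, -11/20, 7/20, 1/2] . pi = 0
  [3/10, 1/10, -4/5, 3/10] . pi = 0
  [1, 1, 1, 1] . pi = 1

Solving yields:
  pi_X = 521/4706
  pi_Y = 2087/4706
  pi_Z = 452/2353
  pi_W = 597/2353

Verification (pi * P):
  521/4706*1/20 + 2087/4706*1/20 + 452/2353*3/10 + 597/2353*1/10 = 521/4706 = pi_X  (ok)
  521/4706*9/20 + 2087/4706*9/20 + 452/2353*7/20 + 597/2353*1/2 = 2087/4706 = pi_Y  (ok)
  521/4706*3/10 + 2087/4706*1/10 + 452/2353*1/5 + 597/2353*3/10 = 452/2353 = pi_Z  (ok)
  521/4706*1/5 + 2087/4706*2/5 + 452/2353*3/20 + 597/2353*1/10 = 597/2353 = pi_W  (ok)

Answer: 521/4706 2087/4706 452/2353 597/2353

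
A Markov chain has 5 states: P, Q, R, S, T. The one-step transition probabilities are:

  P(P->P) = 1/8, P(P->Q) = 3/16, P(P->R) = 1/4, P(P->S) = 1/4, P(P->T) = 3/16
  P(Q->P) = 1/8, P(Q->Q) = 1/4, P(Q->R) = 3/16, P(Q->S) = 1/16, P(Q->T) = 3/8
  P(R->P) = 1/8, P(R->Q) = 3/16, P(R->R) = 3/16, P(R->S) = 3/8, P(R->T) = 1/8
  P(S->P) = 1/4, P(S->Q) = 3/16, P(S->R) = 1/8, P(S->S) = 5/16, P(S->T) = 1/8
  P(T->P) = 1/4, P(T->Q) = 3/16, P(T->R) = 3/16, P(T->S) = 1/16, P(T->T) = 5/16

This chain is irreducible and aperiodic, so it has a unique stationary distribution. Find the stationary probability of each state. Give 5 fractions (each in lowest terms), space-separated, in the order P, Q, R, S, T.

The stationary distribution satisfies pi = pi * P, i.e.:
  pi_P = 1/8*pi_P + 1/8*pi_Q + 1/8*pi_R + 1/4*pi_S + 1/4*pi_T
  pi_Q = 3/16*pi_P + 1/4*pi_Q + 3/16*pi_R + 3/16*pi_S + 3/16*pi_T
  pi_R = 1/4*pi_P + 3/16*pi_Q + 3/16*pi_R + 1/8*pi_S + 3/16*pi_T
  pi_S = 1/4*pi_P + 1/16*pi_Q + 3/8*pi_R + 5/16*pi_S + 1/16*pi_T
  pi_T = 3/16*pi_P + 3/8*pi_Q + 1/8*pi_R + 1/8*pi_S + 5/16*pi_T
with normalization: pi_P + pi_Q + pi_R + pi_S + pi_T = 1.

Using the first 4 balance equations plus normalization, the linear system A*pi = b is:
  [-7/8, 1/8, 1/8, 1/4, 1/4] . pi = 0
  [3/16, -3/4, 3/16, 3/16, 3/16] . pi = 0
  [1/4, 3/16, -13/16, 1/8, 3/16] . pi = 0
  [1/4, 1/16, 3/8, -11/16, 1/16] . pi = 0
  [1, 1, 1, 1, 1] . pi = 1

Solving yields:
  pi_P = 799/4455
  pi_Q = 1/5
  pi_R = 92/495
  pi_S = 916/4455
  pi_T = 1021/4455

Verification (pi * P):
  799/4455*1/8 + 1/5*1/8 + 92/495*1/8 + 916/4455*1/4 + 1021/4455*1/4 = 799/4455 = pi_P  (ok)
  799/4455*3/16 + 1/5*1/4 + 92/495*3/16 + 916/4455*3/16 + 1021/4455*3/16 = 1/5 = pi_Q  (ok)
  799/4455*1/4 + 1/5*3/16 + 92/495*3/16 + 916/4455*1/8 + 1021/4455*3/16 = 92/495 = pi_R  (ok)
  799/4455*1/4 + 1/5*1/16 + 92/495*3/8 + 916/4455*5/16 + 1021/4455*1/16 = 916/4455 = pi_S  (ok)
  799/4455*3/16 + 1/5*3/8 + 92/495*1/8 + 916/4455*1/8 + 1021/4455*5/16 = 1021/4455 = pi_T  (ok)

Answer: 799/4455 1/5 92/495 916/4455 1021/4455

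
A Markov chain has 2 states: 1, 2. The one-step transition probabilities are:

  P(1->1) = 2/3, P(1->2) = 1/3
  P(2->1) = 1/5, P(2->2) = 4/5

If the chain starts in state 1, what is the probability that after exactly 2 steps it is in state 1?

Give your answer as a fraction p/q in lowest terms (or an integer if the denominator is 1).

Computing P^2 by repeated multiplication:
P^1 =
  1: [2/3, 1/3]
  2: [1/5, 4/5]
P^2 =
  1: [23/45, 22/45]
  2: [22/75, 53/75]

(P^2)[1 -> 1] = 23/45

Answer: 23/45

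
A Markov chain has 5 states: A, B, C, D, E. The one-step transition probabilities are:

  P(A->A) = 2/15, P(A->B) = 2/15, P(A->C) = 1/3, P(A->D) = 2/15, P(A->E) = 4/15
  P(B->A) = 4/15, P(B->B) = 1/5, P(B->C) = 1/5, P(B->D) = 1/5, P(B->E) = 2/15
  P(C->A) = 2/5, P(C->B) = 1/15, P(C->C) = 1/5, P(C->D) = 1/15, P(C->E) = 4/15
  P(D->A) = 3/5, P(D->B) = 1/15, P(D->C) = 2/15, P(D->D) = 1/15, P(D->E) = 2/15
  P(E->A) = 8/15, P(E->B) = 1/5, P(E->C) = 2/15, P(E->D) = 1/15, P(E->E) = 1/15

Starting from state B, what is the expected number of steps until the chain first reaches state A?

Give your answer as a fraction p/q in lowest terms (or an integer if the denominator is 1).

Let h_i = expected steps to first reach A from state i.
Boundary: h_A = 0.
First-step equations for the other states:
  h_B = 1 + 4/15*h_A + 1/5*h_B + 1/5*h_C + 1/5*h_D + 2/15*h_E
  h_C = 1 + 2/5*h_A + 1/15*h_B + 1/5*h_C + 1/15*h_D + 4/15*h_E
  h_D = 1 + 3/5*h_A + 1/15*h_B + 2/15*h_C + 1/15*h_D + 2/15*h_E
  h_E = 1 + 8/15*h_A + 1/5*h_B + 2/15*h_C + 1/15*h_D + 1/15*h_E

Substituting h_A = 0 and rearranging gives the linear system (I - Q) h = 1:
  [4/5, -1/5, -1/5, -2/15] . (h_B, h_C, h_D, h_E) = 1
  [-1/15, 4/5, -1/15, -4/15] . (h_B, h_C, h_D, h_E) = 1
  [-1/15, -2/15, 14/15, -2/15] . (h_B, h_C, h_D, h_E) = 1
  [-1/5, -2/15, -1/15, 14/15] . (h_B, h_C, h_D, h_E) = 1

Solving yields:
  h_B = 30585/11503
  h_C = 26835/11503
  h_D = 21810/11503
  h_E = 24270/11503

Starting state is B, so the expected hitting time is h_B = 30585/11503.

Answer: 30585/11503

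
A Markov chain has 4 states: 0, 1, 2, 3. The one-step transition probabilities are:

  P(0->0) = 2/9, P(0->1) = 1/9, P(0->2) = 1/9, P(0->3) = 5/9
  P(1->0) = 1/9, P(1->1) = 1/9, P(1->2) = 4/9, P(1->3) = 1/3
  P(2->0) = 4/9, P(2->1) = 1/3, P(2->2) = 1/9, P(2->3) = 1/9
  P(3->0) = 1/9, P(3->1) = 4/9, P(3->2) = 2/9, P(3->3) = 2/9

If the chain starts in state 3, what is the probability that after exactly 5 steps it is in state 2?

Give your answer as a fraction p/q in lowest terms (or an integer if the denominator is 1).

Answer: 13559/59049

Derivation:
Computing P^5 by repeated multiplication:
P^1 =
  0: [2/9, 1/9, 1/9, 5/9]
  1: [1/9, 1/9, 4/9, 1/3]
  2: [4/9, 1/3, 1/9, 1/9]
  3: [1/9, 4/9, 2/9, 2/9]
P^2 =
  0: [14/81, 26/81, 17/81, 8/27]
  1: [22/81, 26/81, 5/27, 2/9]
  2: [16/81, 14/81, 19/81, 32/81]
  3: [16/81, 19/81, 23/81, 23/81]
P^3 =
  0: [146/729, 187/729, 61/243, 71/243]
  1: [148/729, 55/243, 59/243, 239/729]
  2: [154/729, 215/729, 155/729, 205/729]
  3: [166/729, 196/729, 161/729, 206/729]
P^4 =
  0: [1424/6561, 578/2187, 167/729, 1900/6561]
  1: [1408/6561, 200/729, 1463/6561, 70/243]
  2: [1348/6561, 1654/6561, 1579/6561, 220/729]
  3: [1378/6561, 1669/6561, 1523/6561, 1991/6561]
P^5 =
  0: [12494/59049, 5089/19683, 13663/59049, 5875/19683]
  1: [12358/59049, 15157/59049, 19/81, 17683/59049]
  2: [12646/59049, 15659/59049, 4501/19683, 5747/19683]
  3: [12508/59049, 15580/59049, 13559/59049, 17402/59049]

(P^5)[3 -> 2] = 13559/59049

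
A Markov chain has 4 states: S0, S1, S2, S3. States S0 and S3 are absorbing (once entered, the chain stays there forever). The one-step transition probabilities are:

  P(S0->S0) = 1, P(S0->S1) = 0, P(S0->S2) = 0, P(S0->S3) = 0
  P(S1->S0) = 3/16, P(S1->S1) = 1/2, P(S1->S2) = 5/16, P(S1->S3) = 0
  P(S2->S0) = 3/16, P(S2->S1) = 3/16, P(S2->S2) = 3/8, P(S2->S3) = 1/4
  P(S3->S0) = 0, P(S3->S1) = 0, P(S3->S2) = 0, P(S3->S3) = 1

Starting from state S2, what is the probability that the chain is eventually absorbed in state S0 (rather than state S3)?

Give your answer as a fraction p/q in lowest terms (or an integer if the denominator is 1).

Let a_i = P(absorbed in S0 | start in state i).
Boundary conditions: a_S0 = 1, a_S3 = 0.
For each transient state i, a_i = sum_j P(i->j) * a_j:
  a_S1 = 3/16*a_S0 + 1/2*a_S1 + 5/16*a_S2 + 0*a_S3
  a_S2 = 3/16*a_S0 + 3/16*a_S1 + 3/8*a_S2 + 1/4*a_S3

Substituting a_S0 = 1 and a_S3 = 0, rearrange to (I - Q) a = r where r[i] = P(i -> S0):
  [1/2, -5/16] . (a_S1, a_S2) = 3/16
  [-3/16, 5/8] . (a_S1, a_S2) = 3/16

Solving yields:
  a_S1 = 9/13
  a_S2 = 33/65

Starting state is S2, so the absorption probability is a_S2 = 33/65.

Answer: 33/65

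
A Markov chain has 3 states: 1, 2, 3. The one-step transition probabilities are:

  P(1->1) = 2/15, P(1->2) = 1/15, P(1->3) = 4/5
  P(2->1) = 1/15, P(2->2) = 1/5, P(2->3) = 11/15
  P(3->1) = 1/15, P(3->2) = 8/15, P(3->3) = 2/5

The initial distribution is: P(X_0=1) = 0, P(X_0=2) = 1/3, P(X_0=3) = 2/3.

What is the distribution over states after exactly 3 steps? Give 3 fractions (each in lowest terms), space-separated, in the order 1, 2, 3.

Propagating the distribution step by step (d_{t+1} = d_t * P):
d_0 = (1=0, 2=1/3, 3=2/3)
  d_1[1] = 0*2/15 + 1/3*1/15 + 2/3*1/15 = 1/15
  d_1[2] = 0*1/15 + 1/3*1/5 + 2/3*8/15 = 19/45
  d_1[3] = 0*4/5 + 1/3*11/15 + 2/3*2/5 = 23/45
d_1 = (1=1/15, 2=19/45, 3=23/45)
  d_2[1] = 1/15*2/15 + 19/45*1/15 + 23/45*1/15 = 16/225
  d_2[2] = 1/15*1/15 + 19/45*1/5 + 23/45*8/15 = 244/675
  d_2[3] = 1/15*4/5 + 19/45*11/15 + 23/45*2/5 = 383/675
d_2 = (1=16/225, 2=244/675, 3=383/675)
  d_3[1] = 16/225*2/15 + 244/675*1/15 + 383/675*1/15 = 241/3375
  d_3[2] = 16/225*1/15 + 244/675*1/5 + 383/675*8/15 = 3844/10125
  d_3[3] = 16/225*4/5 + 244/675*11/15 + 383/675*2/5 = 5558/10125
d_3 = (1=241/3375, 2=3844/10125, 3=5558/10125)

Answer: 241/3375 3844/10125 5558/10125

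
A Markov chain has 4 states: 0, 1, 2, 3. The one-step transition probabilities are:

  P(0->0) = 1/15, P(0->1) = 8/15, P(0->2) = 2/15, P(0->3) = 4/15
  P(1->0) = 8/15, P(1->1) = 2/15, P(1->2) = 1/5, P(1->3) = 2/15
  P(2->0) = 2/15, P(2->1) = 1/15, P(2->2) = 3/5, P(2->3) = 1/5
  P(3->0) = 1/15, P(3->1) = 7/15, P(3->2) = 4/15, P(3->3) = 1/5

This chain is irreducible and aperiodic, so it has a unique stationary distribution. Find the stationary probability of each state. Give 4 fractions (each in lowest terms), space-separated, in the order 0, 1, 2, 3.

The stationary distribution satisfies pi = pi * P, i.e.:
  pi_0 = 1/15*pi_0 + 8/15*pi_1 + 2/15*pi_2 + 1/15*pi_3
  pi_1 = 8/15*pi_0 + 2/15*pi_1 + 1/15*pi_2 + 7/15*pi_3
  pi_2 = 2/15*pi_0 + 1/5*pi_1 + 3/5*pi_2 + 4/15*pi_3
  pi_3 = 4/15*pi_0 + 2/15*pi_1 + 1/5*pi_2 + 1/5*pi_3
with normalization: pi_0 + pi_1 + pi_2 + pi_3 = 1.

Using the first 3 balance equations plus normalization, the linear system A*pi = b is:
  [-14/15, 8/15, 2/15, 1/15] . pi = 0
  [8/15, -13/15, 1/15, 7/15] . pi = 0
  [2/15, 1/5, -2/5, 4/15] . pi = 0
  [1, 1, 1, 1] . pi = 1

Solving yields:
  pi_0 = 589/2797
  pi_1 = 730/2797
  pi_2 = 928/2797
  pi_3 = 550/2797

Verification (pi * P):
  589/2797*1/15 + 730/2797*8/15 + 928/2797*2/15 + 550/2797*1/15 = 589/2797 = pi_0  (ok)
  589/2797*8/15 + 730/2797*2/15 + 928/2797*1/15 + 550/2797*7/15 = 730/2797 = pi_1  (ok)
  589/2797*2/15 + 730/2797*1/5 + 928/2797*3/5 + 550/2797*4/15 = 928/2797 = pi_2  (ok)
  589/2797*4/15 + 730/2797*2/15 + 928/2797*1/5 + 550/2797*1/5 = 550/2797 = pi_3  (ok)

Answer: 589/2797 730/2797 928/2797 550/2797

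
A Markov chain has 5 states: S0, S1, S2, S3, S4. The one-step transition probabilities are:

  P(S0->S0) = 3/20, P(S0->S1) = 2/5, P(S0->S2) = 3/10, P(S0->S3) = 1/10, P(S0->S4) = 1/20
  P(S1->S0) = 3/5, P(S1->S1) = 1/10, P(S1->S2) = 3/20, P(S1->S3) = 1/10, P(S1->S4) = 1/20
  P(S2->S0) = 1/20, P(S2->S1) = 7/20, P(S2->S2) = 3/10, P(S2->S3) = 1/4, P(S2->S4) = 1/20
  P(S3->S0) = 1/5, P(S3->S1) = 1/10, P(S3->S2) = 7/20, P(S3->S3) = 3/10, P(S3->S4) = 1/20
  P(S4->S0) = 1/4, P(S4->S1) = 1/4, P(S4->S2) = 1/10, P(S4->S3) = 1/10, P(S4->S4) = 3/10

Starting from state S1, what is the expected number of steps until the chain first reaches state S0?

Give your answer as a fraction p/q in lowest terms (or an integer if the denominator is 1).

Answer: 1300/513

Derivation:
Let h_i = expected steps to first reach S0 from state i.
Boundary: h_S0 = 0.
First-step equations for the other states:
  h_S1 = 1 + 3/5*h_S0 + 1/10*h_S1 + 3/20*h_S2 + 1/10*h_S3 + 1/20*h_S4
  h_S2 = 1 + 1/20*h_S0 + 7/20*h_S1 + 3/10*h_S2 + 1/4*h_S3 + 1/20*h_S4
  h_S3 = 1 + 1/5*h_S0 + 1/10*h_S1 + 7/20*h_S2 + 3/10*h_S3 + 1/20*h_S4
  h_S4 = 1 + 1/4*h_S0 + 1/4*h_S1 + 1/10*h_S2 + 1/10*h_S3 + 3/10*h_S4

Substituting h_S0 = 0 and rearranging gives the linear system (I - Q) h = 1:
  [9/10, -3/20, -1/10, -1/20] . (h_S1, h_S2, h_S3, h_S4) = 1
  [-7/20, 7/10, -1/4, -1/20] . (h_S1, h_S2, h_S3, h_S4) = 1
  [-1/10, -7/20, 7/10, -1/20] . (h_S1, h_S2, h_S3, h_S4) = 1
  [-1/4, -1/10, -1/10, 7/10] . (h_S1, h_S2, h_S3, h_S4) = 1

Solving yields:
  h_S1 = 1300/513
  h_S2 = 2300/513
  h_S3 = 2200/513
  h_S4 = 1840/513

Starting state is S1, so the expected hitting time is h_S1 = 1300/513.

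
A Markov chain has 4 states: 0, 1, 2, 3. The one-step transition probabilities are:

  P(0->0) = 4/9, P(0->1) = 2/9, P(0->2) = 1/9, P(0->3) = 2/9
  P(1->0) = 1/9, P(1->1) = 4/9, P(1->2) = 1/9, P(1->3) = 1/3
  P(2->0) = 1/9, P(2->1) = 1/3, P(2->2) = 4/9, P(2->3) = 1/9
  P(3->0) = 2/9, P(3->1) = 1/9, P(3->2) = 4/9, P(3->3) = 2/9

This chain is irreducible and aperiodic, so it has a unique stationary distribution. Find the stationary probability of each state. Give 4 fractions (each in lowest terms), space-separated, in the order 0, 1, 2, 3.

The stationary distribution satisfies pi = pi * P, i.e.:
  pi_0 = 4/9*pi_0 + 1/9*pi_1 + 1/9*pi_2 + 2/9*pi_3
  pi_1 = 2/9*pi_0 + 4/9*pi_1 + 1/3*pi_2 + 1/9*pi_3
  pi_2 = 1/9*pi_0 + 1/9*pi_1 + 4/9*pi_2 + 4/9*pi_3
  pi_3 = 2/9*pi_0 + 1/3*pi_1 + 1/9*pi_2 + 2/9*pi_3
with normalization: pi_0 + pi_1 + pi_2 + pi_3 = 1.

Using the first 3 balance equations plus normalization, the linear system A*pi = b is:
  [-5/9, 1/9, 1/9, 2/9] . pi = 0
  [2/9, -5/9, 1/3, 1/9] . pi = 0
  [1/9, 1/9, -5/9, 4/9] . pi = 0
  [1, 1, 1, 1] . pi = 1

Solving yields:
  pi_0 = 41/201
  pi_1 = 59/201
  pi_2 = 56/201
  pi_3 = 15/67

Verification (pi * P):
  41/201*4/9 + 59/201*1/9 + 56/201*1/9 + 15/67*2/9 = 41/201 = pi_0  (ok)
  41/201*2/9 + 59/201*4/9 + 56/201*1/3 + 15/67*1/9 = 59/201 = pi_1  (ok)
  41/201*1/9 + 59/201*1/9 + 56/201*4/9 + 15/67*4/9 = 56/201 = pi_2  (ok)
  41/201*2/9 + 59/201*1/3 + 56/201*1/9 + 15/67*2/9 = 15/67 = pi_3  (ok)

Answer: 41/201 59/201 56/201 15/67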